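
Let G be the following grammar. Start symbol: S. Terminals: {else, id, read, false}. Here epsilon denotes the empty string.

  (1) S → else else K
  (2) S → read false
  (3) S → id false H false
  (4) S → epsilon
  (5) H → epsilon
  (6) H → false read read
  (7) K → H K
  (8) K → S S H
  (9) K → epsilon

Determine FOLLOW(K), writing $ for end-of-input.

{$, else, false, id, read}

FIRST(S) = {epsilon, else, id, read}
FIRST(H) = {epsilon, false}
FIRST(K) = {epsilon, else, false, id, read}  (via H K, S S H)
FOLLOW(S) includes $ since S is the start symbol.
FOLLOW(S): in K→S S H (occurrence 1), S is followed by S H with FIRST {epsilon, else, false, id, read}; in K→S S H (occurrence 1), the suffix after S is nullable, so FOLLOW(S) ⊇ FOLLOW(K) = {$, else, false, id, read}; in K→S S H (occurrence 2), S is followed by H with FIRST {epsilon, false}; in K→S S H (occurrence 2), the suffix after S is nullable, so FOLLOW(S) ⊇ FOLLOW(K) = {$, else, false, id, read}. Thus FOLLOW(S) = {$, else, false, id, read}.
FOLLOW(K): in S→else else K, the suffix after K is empty, so FOLLOW(K) ⊇ FOLLOW(S) = {$, else, false, id, read}; in K→H K, the suffix after K is empty (adds nothing new). Thus FOLLOW(K) = {$, else, false, id, read}.
FOLLOW(H): in S→id false H false, H is followed by false with FIRST {false}; in K→H K, H is followed by K with FIRST {epsilon, else, false, id, read}; in K→H K, the suffix after H is nullable, so FOLLOW(H) ⊇ FOLLOW(K) = {$, else, false, id, read}; in K→S S H, the suffix after H is empty, so FOLLOW(H) ⊇ FOLLOW(K) = {$, else, false, id, read}. Thus FOLLOW(H) = {$, else, false, id, read}.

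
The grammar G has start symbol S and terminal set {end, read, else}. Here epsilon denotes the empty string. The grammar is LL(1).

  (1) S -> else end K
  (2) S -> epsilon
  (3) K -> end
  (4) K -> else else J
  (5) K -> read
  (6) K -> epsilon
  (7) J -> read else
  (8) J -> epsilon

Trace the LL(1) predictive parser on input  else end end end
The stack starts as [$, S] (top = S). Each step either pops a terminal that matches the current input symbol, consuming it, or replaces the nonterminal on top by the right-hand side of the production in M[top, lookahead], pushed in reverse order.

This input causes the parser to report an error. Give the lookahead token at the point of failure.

step 1: stack=$ S  input=else end end end $  — expand S -> else end K
step 2: stack=$ K end else  input=else end end end $  — match else
step 3: stack=$ K end  input=end end end $  — match end
step 4: stack=$ K  input=end end $  — expand K -> end
step 5: stack=$ end  input=end end $  — match end
step 6: stack=$  input=end $  — error: stack empty but input remains

end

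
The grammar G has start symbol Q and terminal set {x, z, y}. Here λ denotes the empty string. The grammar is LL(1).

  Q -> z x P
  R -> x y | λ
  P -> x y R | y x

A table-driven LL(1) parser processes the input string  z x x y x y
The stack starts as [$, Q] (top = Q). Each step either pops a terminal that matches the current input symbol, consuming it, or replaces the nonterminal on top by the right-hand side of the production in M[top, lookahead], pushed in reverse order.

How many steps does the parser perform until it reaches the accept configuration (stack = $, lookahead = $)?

9

     Stack    Input          Action
  1  $ Q      z x x y x y $  expand Q -> z x P
  2  $ P x z  z x x y x y $  match z
  3  $ P x    x x y x y $    match x
  4  $ P      x y x y $      expand P -> x y R
  5  $ R y x  x y x y $      match x
  6  $ R y    y x y $        match y
  7  $ R      x y $          expand R -> x y
  8  $ y x    x y $          match x
  9  $ y      y $            match y
Accept reached after 9 steps.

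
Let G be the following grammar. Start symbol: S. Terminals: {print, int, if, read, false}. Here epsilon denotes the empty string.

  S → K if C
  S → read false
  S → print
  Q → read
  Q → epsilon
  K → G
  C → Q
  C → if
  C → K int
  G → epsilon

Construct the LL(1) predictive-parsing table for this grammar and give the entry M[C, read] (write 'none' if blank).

C → Q

FIRST(Q): from Q→read we get {read}; from Q→epsilon we get {epsilon}. So FIRST(Q) = {epsilon, read}.
FIRST(G): from G→epsilon we get {epsilon}. So FIRST(G) = {epsilon}.
FIRST(K): from K→G we get {epsilon}. So FIRST(K) = {epsilon}.
FIRST(S): from S→K if C we get {if}; from S→read false we get {read}; from S→print we get {print}. So FIRST(S) = {if, print, read}.
FIRST(C): from C→Q we get {epsilon, read}; from C→if we get {if}; from C→K int we get {int}. So FIRST(C) = {epsilon, if, int, read}.
FOLLOW(S) includes $ since S is the start symbol.
FOLLOW(S): S appears on no right-hand side. Thus FOLLOW(S) = {$}.
FOLLOW(C): in S→K if C, the suffix after C is empty, so FOLLOW(C) ⊇ FOLLOW(S) = {$}. Thus FOLLOW(C) = {$}.
For C → Q: FIRST(Q) = {epsilon, read}, so it goes in M[C, t] for t ∈ {read}; since epsilon ∈ FIRST, also for every t ∈ FOLLOW(C) = {$}.
For C → if: FIRST(if) = {if}, so it goes in M[C, t] for t ∈ {if}.
For C → K int: FIRST(K int) = {int}, so it goes in M[C, t] for t ∈ {int}.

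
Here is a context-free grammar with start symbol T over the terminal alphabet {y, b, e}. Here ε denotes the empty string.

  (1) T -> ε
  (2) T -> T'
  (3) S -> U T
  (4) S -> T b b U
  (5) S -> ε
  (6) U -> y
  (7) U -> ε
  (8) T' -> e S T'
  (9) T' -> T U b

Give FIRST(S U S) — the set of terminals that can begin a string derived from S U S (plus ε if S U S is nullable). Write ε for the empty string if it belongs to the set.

FIRST(U): from U->y we get {y}; from U->ε we get {ε}. So FIRST(U) = {ε, y}.
FIRST(T): from T->ε we get {ε}; from T->T' we get {b, e, y}. So FIRST(T) = {ε, b, e, y}.
FIRST(S): from S->U T we get {ε, b, e, y}; from S->T b b U we get {b, e, y}; from S->ε we get {ε}. So FIRST(S) = {ε, b, e, y}.
FIRST(T'): from T'->e S T' we get {e}; from T'->T U b we get {b, e, y}. So FIRST(T') = {b, e, y}.
FIRST(S U S): take FIRST of each symbol in turn, carrying on past any symbol whose FIRST contains ε; result {ε, b, e, y}.

{ε, b, e, y}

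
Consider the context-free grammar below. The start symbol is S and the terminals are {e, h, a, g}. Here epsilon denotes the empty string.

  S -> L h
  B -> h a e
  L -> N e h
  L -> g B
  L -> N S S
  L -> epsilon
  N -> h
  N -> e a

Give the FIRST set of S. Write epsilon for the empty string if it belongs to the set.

FIRST(B): from B->h a e we get {h}. So FIRST(B) = {h}.
FIRST(N): from N->h we get {h}; from N->e a we get {e}. So FIRST(N) = {e, h}.
FIRST(L): from L->N e h we get {e, h}; from L->g B we get {g}; from L->N S S we get {e, h}; from L->epsilon we get {epsilon}. So FIRST(L) = {epsilon, e, g, h}.
FIRST(S): from S->L h we get {e, g, h}. So FIRST(S) = {e, g, h}.

{e, g, h}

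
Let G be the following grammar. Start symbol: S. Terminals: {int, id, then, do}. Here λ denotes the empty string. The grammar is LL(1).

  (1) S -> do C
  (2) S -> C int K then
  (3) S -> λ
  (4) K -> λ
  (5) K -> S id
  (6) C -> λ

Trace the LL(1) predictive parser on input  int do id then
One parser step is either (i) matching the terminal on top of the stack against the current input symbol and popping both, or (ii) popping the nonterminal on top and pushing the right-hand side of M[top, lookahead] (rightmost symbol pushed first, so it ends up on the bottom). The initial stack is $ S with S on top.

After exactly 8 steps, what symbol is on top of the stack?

then

step 1: stack=$ S  input=int do id then $  — expand S -> C int K then
step 2: stack=$ then K int C  input=int do id then $  — expand C -> λ
step 3: stack=$ then K int  input=int do id then $  — match int
step 4: stack=$ then K  input=do id then $  — expand K -> S id
step 5: stack=$ then id S  input=do id then $  — expand S -> do C
step 6: stack=$ then id C do  input=do id then $  — match do
step 7: stack=$ then id C  input=id then $  — expand C -> λ
step 8: stack=$ then id  input=id then $  — match id
Stack after step 8: $ then (top = then).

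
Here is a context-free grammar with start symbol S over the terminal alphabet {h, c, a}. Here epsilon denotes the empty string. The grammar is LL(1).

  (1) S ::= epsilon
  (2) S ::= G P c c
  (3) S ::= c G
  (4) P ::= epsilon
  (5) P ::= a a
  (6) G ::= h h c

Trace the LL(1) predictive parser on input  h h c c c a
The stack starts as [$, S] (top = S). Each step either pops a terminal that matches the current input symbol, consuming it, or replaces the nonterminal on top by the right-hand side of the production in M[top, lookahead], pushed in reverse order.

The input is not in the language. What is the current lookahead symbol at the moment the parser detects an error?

a

     Stack          Input          Action
  1  $ S            h h c c c a $  expand S ::= G P c c
  2  $ c c P G      h h c c c a $  expand G ::= h h c
  3  $ c c P c h h  h h c c c a $  match h
  4  $ c c P c h    h c c c a $    match h
  5  $ c c P c      c c c a $      match c
  6  $ c c P        c c a $        expand P ::= epsilon
  7  $ c c          c c a $        match c
  8  $ c            c a $          match c
  9  $              a $            error: stack empty but input remains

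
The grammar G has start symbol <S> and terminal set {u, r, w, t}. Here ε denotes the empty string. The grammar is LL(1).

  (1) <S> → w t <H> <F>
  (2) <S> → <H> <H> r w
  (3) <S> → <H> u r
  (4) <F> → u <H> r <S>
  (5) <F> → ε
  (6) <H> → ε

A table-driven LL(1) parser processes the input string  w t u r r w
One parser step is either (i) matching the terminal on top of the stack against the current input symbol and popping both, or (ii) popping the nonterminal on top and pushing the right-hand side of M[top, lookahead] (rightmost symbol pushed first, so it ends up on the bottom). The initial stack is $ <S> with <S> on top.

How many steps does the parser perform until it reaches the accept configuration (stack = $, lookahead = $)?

step 1: stack=$ <S>  input=w t u r r w $  — expand <S> → w t <H> <F>
step 2: stack=$ <F> <H> t w  input=w t u r r w $  — match w
step 3: stack=$ <F> <H> t  input=t u r r w $  — match t
step 4: stack=$ <F> <H>  input=u r r w $  — expand <H> → ε
step 5: stack=$ <F>  input=u r r w $  — expand <F> → u <H> r <S>
step 6: stack=$ <S> r <H> u  input=u r r w $  — match u
step 7: stack=$ <S> r <H>  input=r r w $  — expand <H> → ε
step 8: stack=$ <S> r  input=r r w $  — match r
step 9: stack=$ <S>  input=r w $  — expand <S> → <H> <H> r w
step 10: stack=$ w r <H> <H>  input=r w $  — expand <H> → ε
step 11: stack=$ w r <H>  input=r w $  — expand <H> → ε
step 12: stack=$ w r  input=r w $  — match r
step 13: stack=$ w  input=w $  — match w
Accept reached after 13 steps.

13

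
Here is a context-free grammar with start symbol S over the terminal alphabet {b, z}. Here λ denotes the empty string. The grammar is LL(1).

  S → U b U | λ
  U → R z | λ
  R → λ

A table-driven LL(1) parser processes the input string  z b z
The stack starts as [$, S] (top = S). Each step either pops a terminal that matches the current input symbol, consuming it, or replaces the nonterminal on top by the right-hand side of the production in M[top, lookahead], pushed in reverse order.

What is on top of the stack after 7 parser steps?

z

step 1: stack=$ S  input=z b z $  — expand S → U b U
step 2: stack=$ U b U  input=z b z $  — expand U → R z
step 3: stack=$ U b z R  input=z b z $  — expand R → λ
step 4: stack=$ U b z  input=z b z $  — match z
step 5: stack=$ U b  input=b z $  — match b
step 6: stack=$ U  input=z $  — expand U → R z
step 7: stack=$ z R  input=z $  — expand R → λ
Stack after step 7: $ z (top = z).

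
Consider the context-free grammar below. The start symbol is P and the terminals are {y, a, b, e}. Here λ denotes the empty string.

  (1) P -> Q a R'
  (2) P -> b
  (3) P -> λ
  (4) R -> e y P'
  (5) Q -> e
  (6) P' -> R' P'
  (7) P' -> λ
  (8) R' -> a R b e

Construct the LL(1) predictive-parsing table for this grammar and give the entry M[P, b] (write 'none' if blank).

P -> b

FIRST(R): from R->e y P' we get {e}. So FIRST(R) = {e}.
FIRST(Q): from Q->e we get {e}. So FIRST(Q) = {e}.
FIRST(R'): from R'->a R b e we get {a}. So FIRST(R') = {a}.
FIRST(P): from P->Q a R' we get {e}; from P->b we get {b}; from P->λ we get {λ}. So FIRST(P) = {λ, b, e}.
FIRST(P'): from P'->R' P' we get {a}; from P'->λ we get {λ}. So FIRST(P') = {λ, a}.
FOLLOW(P) includes $ since P is the start symbol.
FOLLOW(P): P appears on no right-hand side. Thus FOLLOW(P) = {$}.
For P -> Q a R': FIRST(Q a R') = {e}, so it goes in M[P, t] for t ∈ {e}.
For P -> b: FIRST(b) = {b}, so it goes in M[P, t] for t ∈ {b}.
For P -> λ: FIRST(λ) = {λ}, so it goes in M[P, t] for t ∈ {}; since λ ∈ FIRST, also for every t ∈ FOLLOW(P) = {$}.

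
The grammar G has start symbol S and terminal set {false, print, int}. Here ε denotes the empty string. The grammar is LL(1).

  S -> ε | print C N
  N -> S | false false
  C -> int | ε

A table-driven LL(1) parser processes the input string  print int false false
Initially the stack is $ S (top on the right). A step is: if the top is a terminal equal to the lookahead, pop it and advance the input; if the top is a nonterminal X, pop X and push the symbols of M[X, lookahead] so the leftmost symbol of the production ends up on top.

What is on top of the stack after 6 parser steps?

step 1: stack=$ S  input=print int false false $  — expand S -> print C N
step 2: stack=$ N C print  input=print int false false $  — match print
step 3: stack=$ N C  input=int false false $  — expand C -> int
step 4: stack=$ N int  input=int false false $  — match int
step 5: stack=$ N  input=false false $  — expand N -> false false
step 6: stack=$ false false  input=false false $  — match false
Stack after step 6: $ false (top = false).

false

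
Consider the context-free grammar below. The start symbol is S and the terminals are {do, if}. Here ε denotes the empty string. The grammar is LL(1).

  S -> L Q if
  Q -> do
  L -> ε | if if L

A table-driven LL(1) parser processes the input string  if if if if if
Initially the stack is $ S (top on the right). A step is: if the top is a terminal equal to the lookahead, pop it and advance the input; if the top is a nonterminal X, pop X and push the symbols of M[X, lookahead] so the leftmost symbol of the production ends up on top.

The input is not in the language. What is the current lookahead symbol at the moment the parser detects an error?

$

      Stack           Input             Action
   1  $ S             if if if if if $  expand S -> L Q if
   2  $ if Q L        if if if if if $  expand L -> if if L
   3  $ if Q L if if  if if if if if $  match if
   4  $ if Q L if     if if if if $     match if
   5  $ if Q L        if if if $        expand L -> if if L
   6  $ if Q L if if  if if if $        match if
   7  $ if Q L if     if if $           match if
   8  $ if Q L        if $              expand L -> if if L
   9  $ if Q L if if  if $              match if
  10  $ if Q L if     $                 error: top is terminal if but lookahead is $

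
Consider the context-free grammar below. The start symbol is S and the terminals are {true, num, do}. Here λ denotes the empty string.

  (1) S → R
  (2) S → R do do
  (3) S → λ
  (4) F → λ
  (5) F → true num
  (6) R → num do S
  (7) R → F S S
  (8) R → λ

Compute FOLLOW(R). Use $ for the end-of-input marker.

{$, do, num, true}

FIRST(F) = {λ, true}
FIRST(S) = {λ, do, num, true}  (via R, R do do)
FIRST(R) = {λ, do, num, true}  (via F S S)
FOLLOW(S) includes $ since S is the start symbol.
FOLLOW(S): in R→num do S, the suffix after S is empty, so FOLLOW(S) ⊇ FOLLOW(R) = {$, do, num, true}; in R→F S S (occurrence 1), S is followed by S with FIRST {λ, do, num, true}; in R→F S S (occurrence 1), the suffix after S is nullable, so FOLLOW(S) ⊇ FOLLOW(R) = {$, do, num, true}; in R→F S S (occurrence 2), the suffix after S is empty, so FOLLOW(S) ⊇ FOLLOW(R) = {$, do, num, true}. Thus FOLLOW(S) = {$, do, num, true}.
FOLLOW(R): in S→R, the suffix after R is empty, so FOLLOW(R) ⊇ FOLLOW(S) = {$, do, num, true}; in S→R do do, R is followed by do do with FIRST {do}. Thus FOLLOW(R) = {$, do, num, true}.
FOLLOW(F): in R→F S S, F is followed by S S with FIRST {λ, do, num, true}; in R→F S S, the suffix after F is nullable, so FOLLOW(F) ⊇ FOLLOW(R) = {$, do, num, true}. Thus FOLLOW(F) = {$, do, num, true}.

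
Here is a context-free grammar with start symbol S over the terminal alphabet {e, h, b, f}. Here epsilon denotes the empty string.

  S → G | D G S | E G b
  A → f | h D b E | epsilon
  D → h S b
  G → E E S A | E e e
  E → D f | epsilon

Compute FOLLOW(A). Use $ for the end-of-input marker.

{$, b, e, f, h}

FIRST(A): from A→f we get {f}; from A→h D b E we get {h}; from A→epsilon we get {epsilon}. So FIRST(A) = {epsilon, f, h}.
FIRST(D): from D→h S b we get {h}. So FIRST(D) = {h}.
FIRST(E): from E→D f we get {h}; from E→epsilon we get {epsilon}. So FIRST(E) = {epsilon, h}.
FIRST(S): from S→G we get {e, h}; from S→D G S we get {h}; from S→E G b we get {e, h}. So FIRST(S) = {e, h}.
FIRST(G): from G→E E S A we get {e, h}; from G→E e e we get {e, h}. So FIRST(G) = {e, h}.
FOLLOW(S) includes $ since S is the start symbol.
FOLLOW(D): in S→D G S, D is followed by G S with FIRST {e, h}; in A→h D b E, D is followed by b E with FIRST {b}; in E→D f, D is followed by f with FIRST {f}. Thus FOLLOW(D) = {b, e, f, h}.
FOLLOW(S): in S→D G S, the suffix after S is empty (adds nothing new); in D→h S b, S is followed by b with FIRST {b}; in G→E E S A, S is followed by A with FIRST {epsilon, f, h}; in G→E E S A, the suffix after S is nullable, so FOLLOW(S) ⊇ FOLLOW(G) = {$, b, e, f, h}. Thus FOLLOW(S) = {$, b, e, f, h}.
FOLLOW(G): in S→G, the suffix after G is empty, so FOLLOW(G) ⊇ FOLLOW(S) = {$, b, e, f, h}; in S→D G S, G is followed by S with FIRST {e, h}; in S→E G b, G is followed by b with FIRST {b}. Thus FOLLOW(G) = {$, b, e, f, h}.
FOLLOW(A): in G→E E S A, the suffix after A is empty, so FOLLOW(A) ⊇ FOLLOW(G) = {$, b, e, f, h}. Thus FOLLOW(A) = {$, b, e, f, h}.
FOLLOW(E): in S→E G b, E is followed by G b with FIRST {e, h}; in A→h D b E, the suffix after E is empty, so FOLLOW(E) ⊇ FOLLOW(A) = {$, b, e, f, h}; in G→E E S A (occurrence 1), E is followed by E S A with FIRST {e, h}; in G→E E S A (occurrence 2), E is followed by S A with FIRST {e, h}; in G→E e e, E is followed by e e with FIRST {e}. Thus FOLLOW(E) = {$, b, e, f, h}.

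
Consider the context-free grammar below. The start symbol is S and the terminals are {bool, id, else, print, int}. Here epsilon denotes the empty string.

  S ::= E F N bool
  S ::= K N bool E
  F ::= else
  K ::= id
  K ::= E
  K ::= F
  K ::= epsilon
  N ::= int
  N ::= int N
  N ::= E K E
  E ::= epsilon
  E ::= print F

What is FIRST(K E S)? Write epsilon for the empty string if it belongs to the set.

{bool, else, id, int, print}

FIRST(F) = {else}
FIRST(E) = {epsilon, print}
FIRST(K) = {epsilon, else, id, print}  (via E, F)
FIRST(N) = {epsilon, else, id, int, print}  (via E K E)
FIRST(S) = {bool, else, id, int, print}  (via E F N bool, K N bool E)
FIRST(K E S): take FIRST of each symbol in turn, carrying on past any symbol whose FIRST contains epsilon; result {bool, else, id, int, print}.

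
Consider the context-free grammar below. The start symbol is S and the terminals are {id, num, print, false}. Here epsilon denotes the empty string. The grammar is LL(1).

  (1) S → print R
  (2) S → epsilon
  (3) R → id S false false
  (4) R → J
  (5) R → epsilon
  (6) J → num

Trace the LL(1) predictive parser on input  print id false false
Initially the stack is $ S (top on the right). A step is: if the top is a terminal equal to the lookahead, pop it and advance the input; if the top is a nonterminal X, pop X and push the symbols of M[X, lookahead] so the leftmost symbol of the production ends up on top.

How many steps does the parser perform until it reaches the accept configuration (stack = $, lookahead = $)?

     Stack               Input                   Action
  1  $ S                 print id false false $  expand S → print R
  2  $ R print           print id false false $  match print
  3  $ R                 id false false $        expand R → id S false false
  4  $ false false S id  id false false $        match id
  5  $ false false S     false false $           expand S → epsilon
  6  $ false false       false false $           match false
  7  $ false             false $                 match false
Accept reached after 7 steps.

7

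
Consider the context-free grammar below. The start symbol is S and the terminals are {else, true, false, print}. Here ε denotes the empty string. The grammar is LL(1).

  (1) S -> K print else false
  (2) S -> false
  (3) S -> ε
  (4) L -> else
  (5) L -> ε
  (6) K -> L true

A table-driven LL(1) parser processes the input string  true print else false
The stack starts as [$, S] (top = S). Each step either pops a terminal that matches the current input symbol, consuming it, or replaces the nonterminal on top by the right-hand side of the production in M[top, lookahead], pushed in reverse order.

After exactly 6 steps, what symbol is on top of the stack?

step 1: stack=$ S  input=true print else false $  — expand S -> K print else false
step 2: stack=$ false else print K  input=true print else false $  — expand K -> L true
step 3: stack=$ false else print true L  input=true print else false $  — expand L -> ε
step 4: stack=$ false else print true  input=true print else false $  — match true
step 5: stack=$ false else print  input=print else false $  — match print
step 6: stack=$ false else  input=else false $  — match else
Stack after step 6: $ false (top = false).

false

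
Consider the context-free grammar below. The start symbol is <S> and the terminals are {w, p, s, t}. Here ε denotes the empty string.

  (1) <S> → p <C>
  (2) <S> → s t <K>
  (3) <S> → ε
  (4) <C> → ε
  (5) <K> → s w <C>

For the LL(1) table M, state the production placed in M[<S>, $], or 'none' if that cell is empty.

FIRST(<S>) = {ε, p, s}
FIRST(<C>) = {ε}
FIRST(<K>) = {s}
FOLLOW(<S>) includes $ since <S> is the start symbol.
FOLLOW(<S>): <S> appears on no right-hand side. Thus FOLLOW(<S>) = {$}.
For <S> → p <C>: FIRST(p <C>) = {p}, so it goes in M[<S>, t] for t ∈ {p}.
For <S> → s t <K>: FIRST(s t <K>) = {s}, so it goes in M[<S>, t] for t ∈ {s}.
For <S> → ε: FIRST(ε) = {ε}, so it goes in M[<S>, t] for t ∈ {}; since ε ∈ FIRST, also for every t ∈ FOLLOW(<S>) = {$}.

<S> → ε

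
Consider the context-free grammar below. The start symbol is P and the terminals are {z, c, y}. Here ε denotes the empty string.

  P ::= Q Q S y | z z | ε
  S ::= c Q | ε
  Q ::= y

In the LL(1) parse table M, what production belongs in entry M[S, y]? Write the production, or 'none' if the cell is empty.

FIRST(S) = {ε, c}
FIRST(Q) = {y}
FIRST(P) = {ε, y, z}  (via Q Q S y)
FOLLOW(P) includes $ since P is the start symbol.
FOLLOW(S): in P::=Q Q S y, S is followed by y with FIRST {y}. Thus FOLLOW(S) = {y}.
For S ::= c Q: FIRST(c Q) = {c}, so it goes in M[S, t] for t ∈ {c}.
For S ::= ε: FIRST(ε) = {ε}, so it goes in M[S, t] for t ∈ {}; since ε ∈ FIRST, also for every t ∈ FOLLOW(S) = {y}.

S ::= ε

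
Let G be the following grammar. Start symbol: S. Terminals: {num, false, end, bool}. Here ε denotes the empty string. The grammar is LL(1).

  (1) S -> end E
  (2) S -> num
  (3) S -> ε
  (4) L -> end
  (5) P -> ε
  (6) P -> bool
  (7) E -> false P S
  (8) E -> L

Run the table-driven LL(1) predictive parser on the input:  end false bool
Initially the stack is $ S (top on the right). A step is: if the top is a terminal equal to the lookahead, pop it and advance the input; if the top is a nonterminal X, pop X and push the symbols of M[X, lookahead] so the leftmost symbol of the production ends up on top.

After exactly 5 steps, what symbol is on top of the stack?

bool

step 1: stack=$ S  input=end false bool $  — expand S -> end E
step 2: stack=$ E end  input=end false bool $  — match end
step 3: stack=$ E  input=false bool $  — expand E -> false P S
step 4: stack=$ S P false  input=false bool $  — match false
step 5: stack=$ S P  input=bool $  — expand P -> bool
Stack after step 5: $ S bool (top = bool).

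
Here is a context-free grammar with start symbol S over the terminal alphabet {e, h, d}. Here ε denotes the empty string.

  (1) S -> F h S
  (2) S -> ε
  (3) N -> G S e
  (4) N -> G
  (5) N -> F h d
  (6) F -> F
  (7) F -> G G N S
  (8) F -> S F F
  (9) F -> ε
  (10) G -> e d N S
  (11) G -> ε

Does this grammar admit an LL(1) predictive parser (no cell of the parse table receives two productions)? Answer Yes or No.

FIRST(S) = {ε, e, h}
FIRST(N) = {ε, e, h}
FIRST(F) = {ε, e, h}
FIRST(G) = {ε, e}
FOLLOW(S) = {$, e, h}
FOLLOW(N) = {e, h}
FOLLOW(F) = {e, h}
FOLLOW(G) = {e, h}
Cell M[F, e] receives both F -> F and F -> G G N S and F -> S F F and F -> ε — the grammar is not LL(1).

No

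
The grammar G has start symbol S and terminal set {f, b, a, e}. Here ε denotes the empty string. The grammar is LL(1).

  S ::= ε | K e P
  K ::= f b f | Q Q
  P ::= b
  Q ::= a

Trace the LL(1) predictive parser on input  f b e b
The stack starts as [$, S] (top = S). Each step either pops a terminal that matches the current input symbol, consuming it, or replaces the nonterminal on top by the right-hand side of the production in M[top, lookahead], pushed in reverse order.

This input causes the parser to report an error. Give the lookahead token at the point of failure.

step 1: stack=$ S  input=f b e b $  — expand S ::= K e P
step 2: stack=$ P e K  input=f b e b $  — expand K ::= f b f
step 3: stack=$ P e f b f  input=f b e b $  — match f
step 4: stack=$ P e f b  input=b e b $  — match b
step 5: stack=$ P e f  input=e b $  — error: top is terminal f but lookahead is e

e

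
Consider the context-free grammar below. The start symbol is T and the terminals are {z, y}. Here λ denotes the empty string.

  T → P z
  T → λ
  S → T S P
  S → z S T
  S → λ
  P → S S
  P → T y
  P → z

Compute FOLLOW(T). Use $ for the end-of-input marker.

{$, y, z}

FIRST(T): from T→P z we get {y, z}; from T→λ we get {λ}. So FIRST(T) = {λ, y, z}.
FIRST(S): from S→T S P we get {λ, y, z}; from S→z S T we get {z}; from S→λ we get {λ}. So FIRST(S) = {λ, y, z}.
FIRST(P): from P→S S we get {λ, y, z}; from P→T y we get {y, z}; from P→z we get {z}. So FIRST(P) = {λ, y, z}.
FOLLOW(T) includes $ since T is the start symbol.
FOLLOW(T): in S→T S P, T is followed by S P with FIRST {λ, y, z}; in S→T S P, the suffix after T is nullable, so FOLLOW(T) ⊇ FOLLOW(S) = {y, z}; in S→z S T, the suffix after T is empty, so FOLLOW(T) ⊇ FOLLOW(S) = {y, z}; in P→T y, T is followed by y with FIRST {y}. Thus FOLLOW(T) = {$, y, z}.
FOLLOW(S): in S→T S P, S is followed by P with FIRST {λ, y, z}; in S→T S P, the suffix after S is nullable (adds nothing new); in S→z S T, S is followed by T with FIRST {λ, y, z}; in S→z S T, the suffix after S is nullable (adds nothing new); in P→S S (occurrence 1), S is followed by S with FIRST {λ, y, z}; in P→S S (occurrence 1), the suffix after S is nullable, so FOLLOW(S) ⊇ FOLLOW(P) = {y, z}; in P→S S (occurrence 2), the suffix after S is empty, so FOLLOW(S) ⊇ FOLLOW(P) = {y, z}. Thus FOLLOW(S) = {y, z}.
FOLLOW(P): in T→P z, P is followed by z with FIRST {z}; in S→T S P, the suffix after P is empty, so FOLLOW(P) ⊇ FOLLOW(S) = {y, z}. Thus FOLLOW(P) = {y, z}.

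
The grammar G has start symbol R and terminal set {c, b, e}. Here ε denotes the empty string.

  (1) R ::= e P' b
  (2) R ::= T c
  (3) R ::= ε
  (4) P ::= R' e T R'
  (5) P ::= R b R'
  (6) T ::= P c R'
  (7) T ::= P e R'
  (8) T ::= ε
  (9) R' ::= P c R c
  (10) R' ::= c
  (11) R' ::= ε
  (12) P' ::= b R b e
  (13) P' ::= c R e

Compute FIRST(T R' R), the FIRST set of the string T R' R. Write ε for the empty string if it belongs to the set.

{ε, b, c, e}

FIRST(P'): from P'::=b R b e we get {b}; from P'::=c R e we get {c}. So FIRST(P') = {b, c}.
FIRST(R): from R::=e P' b we get {e}; from R::=T c we get {b, c, e}; from R::=ε we get {ε}. So FIRST(R) = {ε, b, c, e}.
FIRST(P): from P::=R' e T R' we get {b, c, e}; from P::=R b R' we get {b, c, e}. So FIRST(P) = {b, c, e}.
FIRST(T): from T::=P c R' we get {b, c, e}; from T::=P e R' we get {b, c, e}; from T::=ε we get {ε}. So FIRST(T) = {ε, b, c, e}.
FIRST(R'): from R'::=P c R c we get {b, c, e}; from R'::=c we get {c}; from R'::=ε we get {ε}. So FIRST(R') = {ε, b, c, e}.
FIRST(T R' R): take FIRST of each symbol in turn, carrying on past any symbol whose FIRST contains ε; result {ε, b, c, e}.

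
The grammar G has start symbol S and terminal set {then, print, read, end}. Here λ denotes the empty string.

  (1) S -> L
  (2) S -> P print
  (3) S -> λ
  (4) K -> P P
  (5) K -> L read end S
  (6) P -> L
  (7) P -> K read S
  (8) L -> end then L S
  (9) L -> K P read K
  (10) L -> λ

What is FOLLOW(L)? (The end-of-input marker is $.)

{$, end, print, read}

FIRST(S): from S->L we get {λ, end, read}; from S->P print we get {end, print, read}; from S->λ we get {λ}. So FIRST(S) = {λ, end, print, read}.
FIRST(K): from K->P P we get {λ, end, read}; from K->L read end S we get {end, read}. So FIRST(K) = {λ, end, read}.
FIRST(P): from P->L we get {λ, end, read}; from P->K read S we get {end, read}. So FIRST(P) = {λ, end, read}.
FIRST(L): from L->end then L S we get {end}; from L->K P read K we get {end, read}; from L->λ we get {λ}. So FIRST(L) = {λ, end, read}.
FOLLOW(S) includes $ since S is the start symbol.
FOLLOW(S): in K->L read end S, the suffix after S is empty, so FOLLOW(S) ⊇ FOLLOW(K) = {$, end, print, read}; in P->K read S, the suffix after S is empty, so FOLLOW(S) ⊇ FOLLOW(P) = {$, end, print, read}; in L->end then L S, the suffix after S is empty, so FOLLOW(S) ⊇ FOLLOW(L) = {$, end, print, read}. Thus FOLLOW(S) = {$, end, print, read}.
FOLLOW(K): in P->K read S, K is followed by read S with FIRST {read}; in L->K P read K (occurrence 1), K is followed by P read K with FIRST {end, read}; in L->K P read K (occurrence 2), the suffix after K is empty, so FOLLOW(K) ⊇ FOLLOW(L) = {$, end, print, read}. Thus FOLLOW(K) = {$, end, print, read}.
FOLLOW(P): in S->P print, P is followed by print with FIRST {print}; in K->P P (occurrence 1), P is followed by P with FIRST {λ, end, read}; in K->P P (occurrence 1), the suffix after P is nullable, so FOLLOW(P) ⊇ FOLLOW(K) = {$, end, print, read}; in K->P P (occurrence 2), the suffix after P is empty, so FOLLOW(P) ⊇ FOLLOW(K) = {$, end, print, read}; in L->K P read K, P is followed by read K with FIRST {read}. Thus FOLLOW(P) = {$, end, print, read}.
FOLLOW(L): in S->L, the suffix after L is empty, so FOLLOW(L) ⊇ FOLLOW(S) = {$, end, print, read}; in K->L read end S, L is followed by read end S with FIRST {read}; in P->L, the suffix after L is empty, so FOLLOW(L) ⊇ FOLLOW(P) = {$, end, print, read}; in L->end then L S, L is followed by S with FIRST {λ, end, print, read}; in L->end then L S, the suffix after L is nullable (adds nothing new). Thus FOLLOW(L) = {$, end, print, read}.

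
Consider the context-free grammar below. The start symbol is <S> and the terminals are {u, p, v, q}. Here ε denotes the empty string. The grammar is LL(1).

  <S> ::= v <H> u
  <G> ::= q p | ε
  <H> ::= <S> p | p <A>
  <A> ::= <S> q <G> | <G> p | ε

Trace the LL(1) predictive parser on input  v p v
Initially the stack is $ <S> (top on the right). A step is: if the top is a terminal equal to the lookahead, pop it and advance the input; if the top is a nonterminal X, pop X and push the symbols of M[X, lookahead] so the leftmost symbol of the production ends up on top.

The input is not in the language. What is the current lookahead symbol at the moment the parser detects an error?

     Stack              Input    Action
  1  $ <S>              v p v $  expand <S> ::= v <H> u
  2  $ u <H> v          v p v $  match v
  3  $ u <H>            p v $    expand <H> ::= p <A>
  4  $ u <A> p          p v $    match p
  5  $ u <A>            v $      expand <A> ::= <S> q <G>
  6  $ u <G> q <S>      v $      expand <S> ::= v <H> u
  7  $ u <G> q u <H> v  v $      match v
  8  $ u <G> q u <H>    $        error: M[<H>, $] is empty

$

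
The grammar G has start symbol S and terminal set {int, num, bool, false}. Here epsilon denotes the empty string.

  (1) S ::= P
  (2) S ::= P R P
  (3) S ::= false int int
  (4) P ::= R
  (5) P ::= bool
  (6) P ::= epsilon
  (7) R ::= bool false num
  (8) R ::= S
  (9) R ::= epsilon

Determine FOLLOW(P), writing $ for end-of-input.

FIRST(S) = {epsilon, bool, false}  (via P, P R P)
FIRST(R) = {epsilon, bool, false}  (via S)
FIRST(P) = {epsilon, bool, false}  (via R)
FOLLOW(S) includes $ since S is the start symbol.
FOLLOW(S): in R::=S, the suffix after S is empty, so FOLLOW(S) ⊇ FOLLOW(R) = {$, bool, false}. Thus FOLLOW(S) = {$, bool, false}.
FOLLOW(P): in S::=P, the suffix after P is empty, so FOLLOW(P) ⊇ FOLLOW(S) = {$, bool, false}; in S::=P R P (occurrence 1), P is followed by R P with FIRST {epsilon, bool, false}; in S::=P R P (occurrence 1), the suffix after P is nullable, so FOLLOW(P) ⊇ FOLLOW(S) = {$, bool, false}; in S::=P R P (occurrence 2), the suffix after P is empty, so FOLLOW(P) ⊇ FOLLOW(S) = {$, bool, false}. Thus FOLLOW(P) = {$, bool, false}.
FOLLOW(R): in S::=P R P, R is followed by P with FIRST {epsilon, bool, false}; in S::=P R P, the suffix after R is nullable, so FOLLOW(R) ⊇ FOLLOW(S) = {$, bool, false}; in P::=R, the suffix after R is empty, so FOLLOW(R) ⊇ FOLLOW(P) = {$, bool, false}. Thus FOLLOW(R) = {$, bool, false}.

{$, bool, false}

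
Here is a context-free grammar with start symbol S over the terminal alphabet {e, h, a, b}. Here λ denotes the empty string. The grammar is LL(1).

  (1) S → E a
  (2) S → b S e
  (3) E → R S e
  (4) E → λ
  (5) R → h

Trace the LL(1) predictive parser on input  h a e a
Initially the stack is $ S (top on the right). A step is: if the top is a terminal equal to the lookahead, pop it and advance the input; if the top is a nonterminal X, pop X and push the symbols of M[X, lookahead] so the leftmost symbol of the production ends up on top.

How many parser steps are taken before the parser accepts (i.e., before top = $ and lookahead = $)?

     Stack      Input      Action
  1  $ S        h a e a $  expand S → E a
  2  $ a E      h a e a $  expand E → R S e
  3  $ a e S R  h a e a $  expand R → h
  4  $ a e S h  h a e a $  match h
  5  $ a e S    a e a $    expand S → E a
  6  $ a e a E  a e a $    expand E → λ
  7  $ a e a    a e a $    match a
  8  $ a e      e a $      match e
  9  $ a        a $        match a
Accept reached after 9 steps.

9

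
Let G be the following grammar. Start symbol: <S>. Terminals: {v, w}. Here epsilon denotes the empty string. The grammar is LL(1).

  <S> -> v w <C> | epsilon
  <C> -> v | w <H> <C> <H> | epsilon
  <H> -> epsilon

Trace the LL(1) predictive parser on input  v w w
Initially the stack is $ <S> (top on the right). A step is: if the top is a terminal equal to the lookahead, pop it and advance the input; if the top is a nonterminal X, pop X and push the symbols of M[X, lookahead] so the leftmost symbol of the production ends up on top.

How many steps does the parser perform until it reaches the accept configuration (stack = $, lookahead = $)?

8

step 1: stack=$ <S>  input=v w w $  — expand <S> -> v w <C>
step 2: stack=$ <C> w v  input=v w w $  — match v
step 3: stack=$ <C> w  input=w w $  — match w
step 4: stack=$ <C>  input=w $  — expand <C> -> w <H> <C> <H>
step 5: stack=$ <H> <C> <H> w  input=w $  — match w
step 6: stack=$ <H> <C> <H>  input=$  — expand <H> -> epsilon
step 7: stack=$ <H> <C>  input=$  — expand <C> -> epsilon
step 8: stack=$ <H>  input=$  — expand <H> -> epsilon
Accept reached after 8 steps.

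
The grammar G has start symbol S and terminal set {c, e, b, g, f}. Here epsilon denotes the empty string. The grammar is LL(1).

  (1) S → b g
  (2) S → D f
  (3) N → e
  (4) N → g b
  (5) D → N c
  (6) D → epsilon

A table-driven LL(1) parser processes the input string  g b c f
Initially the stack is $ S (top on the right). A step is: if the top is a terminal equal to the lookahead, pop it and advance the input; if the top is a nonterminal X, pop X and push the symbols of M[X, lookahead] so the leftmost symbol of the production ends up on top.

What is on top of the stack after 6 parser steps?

f

step 1: stack=$ S  input=g b c f $  — expand S → D f
step 2: stack=$ f D  input=g b c f $  — expand D → N c
step 3: stack=$ f c N  input=g b c f $  — expand N → g b
step 4: stack=$ f c b g  input=g b c f $  — match g
step 5: stack=$ f c b  input=b c f $  — match b
step 6: stack=$ f c  input=c f $  — match c
Stack after step 6: $ f (top = f).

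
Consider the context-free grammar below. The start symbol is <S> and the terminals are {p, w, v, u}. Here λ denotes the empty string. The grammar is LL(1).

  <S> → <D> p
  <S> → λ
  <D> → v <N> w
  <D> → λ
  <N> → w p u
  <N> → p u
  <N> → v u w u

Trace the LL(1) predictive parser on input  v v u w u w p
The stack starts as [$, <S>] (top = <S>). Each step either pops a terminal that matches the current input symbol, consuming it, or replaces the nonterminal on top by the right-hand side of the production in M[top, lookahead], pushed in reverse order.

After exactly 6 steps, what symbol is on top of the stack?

step 1: stack=$ <S>  input=v v u w u w p $  — expand <S> → <D> p
step 2: stack=$ p <D>  input=v v u w u w p $  — expand <D> → v <N> w
step 3: stack=$ p w <N> v  input=v v u w u w p $  — match v
step 4: stack=$ p w <N>  input=v u w u w p $  — expand <N> → v u w u
step 5: stack=$ p w u w u v  input=v u w u w p $  — match v
step 6: stack=$ p w u w u  input=u w u w p $  — match u
Stack after step 6: $ p w u w (top = w).

w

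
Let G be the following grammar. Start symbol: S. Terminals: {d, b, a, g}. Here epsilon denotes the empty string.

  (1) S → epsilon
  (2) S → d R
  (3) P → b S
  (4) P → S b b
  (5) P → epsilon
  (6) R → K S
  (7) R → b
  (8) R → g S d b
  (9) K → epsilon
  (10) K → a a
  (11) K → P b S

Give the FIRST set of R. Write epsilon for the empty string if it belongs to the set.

FIRST(S): from S→epsilon we get {epsilon}; from S→d R we get {d}. So FIRST(S) = {epsilon, d}.
FIRST(P): from P→b S we get {b}; from P→S b b we get {b, d}; from P→epsilon we get {epsilon}. So FIRST(P) = {epsilon, b, d}.
FIRST(K): from K→epsilon we get {epsilon}; from K→a a we get {a}; from K→P b S we get {b, d}. So FIRST(K) = {epsilon, a, b, d}.
FIRST(R): from R→K S we get {epsilon, a, b, d}; from R→b we get {b}; from R→g S d b we get {g}. So FIRST(R) = {epsilon, a, b, d, g}.

{epsilon, a, b, d, g}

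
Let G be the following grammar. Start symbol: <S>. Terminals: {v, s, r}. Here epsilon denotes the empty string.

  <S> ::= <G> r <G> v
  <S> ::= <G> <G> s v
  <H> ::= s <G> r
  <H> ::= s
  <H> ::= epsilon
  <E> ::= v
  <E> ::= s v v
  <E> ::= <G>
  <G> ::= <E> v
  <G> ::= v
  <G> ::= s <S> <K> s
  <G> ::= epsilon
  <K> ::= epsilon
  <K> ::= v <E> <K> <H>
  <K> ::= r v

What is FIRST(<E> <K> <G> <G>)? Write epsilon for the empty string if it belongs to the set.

FIRST(<H>): from <H>::=s <G> r we get {s}; from <H>::=s we get {s}; from <H>::=epsilon we get {epsilon}. So FIRST(<H>) = {epsilon, s}.
FIRST(<K>): from <K>::=epsilon we get {epsilon}; from <K>::=v <E> <K> <H> we get {v}; from <K>::=r v we get {r}. So FIRST(<K>) = {epsilon, r, v}.
FIRST(<S>): from <S>::=<G> r <G> v we get {r, s, v}; from <S>::=<G> <G> s v we get {s, v}. So FIRST(<S>) = {r, s, v}.
FIRST(<E>): from <E>::=v we get {v}; from <E>::=s v v we get {s}; from <E>::=<G> we get {epsilon, s, v}. So FIRST(<E>) = {epsilon, s, v}.
FIRST(<G>): from <G>::=<E> v we get {s, v}; from <G>::=v we get {v}; from <G>::=s <S> <K> s we get {s}; from <G>::=epsilon we get {epsilon}. So FIRST(<G>) = {epsilon, s, v}.
FIRST(<E> <K> <G> <G>): take FIRST of each symbol in turn, carrying on past any symbol whose FIRST contains epsilon; result {epsilon, r, s, v}.

{epsilon, r, s, v}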